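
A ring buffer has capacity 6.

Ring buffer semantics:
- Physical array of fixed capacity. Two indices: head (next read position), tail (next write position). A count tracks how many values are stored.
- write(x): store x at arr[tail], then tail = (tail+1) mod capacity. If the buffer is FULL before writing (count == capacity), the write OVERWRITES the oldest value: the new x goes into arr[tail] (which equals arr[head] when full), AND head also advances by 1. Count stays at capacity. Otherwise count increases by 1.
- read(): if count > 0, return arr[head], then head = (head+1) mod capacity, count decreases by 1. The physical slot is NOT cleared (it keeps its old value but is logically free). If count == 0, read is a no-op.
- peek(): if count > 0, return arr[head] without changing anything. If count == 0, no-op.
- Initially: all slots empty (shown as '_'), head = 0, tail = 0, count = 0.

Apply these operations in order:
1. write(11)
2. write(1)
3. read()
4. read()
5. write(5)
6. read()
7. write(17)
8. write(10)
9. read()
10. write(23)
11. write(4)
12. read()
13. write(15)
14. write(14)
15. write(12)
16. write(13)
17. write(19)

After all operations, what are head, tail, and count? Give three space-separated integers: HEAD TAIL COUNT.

After op 1 (write(11)): arr=[11 _ _ _ _ _] head=0 tail=1 count=1
After op 2 (write(1)): arr=[11 1 _ _ _ _] head=0 tail=2 count=2
After op 3 (read()): arr=[11 1 _ _ _ _] head=1 tail=2 count=1
After op 4 (read()): arr=[11 1 _ _ _ _] head=2 tail=2 count=0
After op 5 (write(5)): arr=[11 1 5 _ _ _] head=2 tail=3 count=1
After op 6 (read()): arr=[11 1 5 _ _ _] head=3 tail=3 count=0
After op 7 (write(17)): arr=[11 1 5 17 _ _] head=3 tail=4 count=1
After op 8 (write(10)): arr=[11 1 5 17 10 _] head=3 tail=5 count=2
After op 9 (read()): arr=[11 1 5 17 10 _] head=4 tail=5 count=1
After op 10 (write(23)): arr=[11 1 5 17 10 23] head=4 tail=0 count=2
After op 11 (write(4)): arr=[4 1 5 17 10 23] head=4 tail=1 count=3
After op 12 (read()): arr=[4 1 5 17 10 23] head=5 tail=1 count=2
After op 13 (write(15)): arr=[4 15 5 17 10 23] head=5 tail=2 count=3
After op 14 (write(14)): arr=[4 15 14 17 10 23] head=5 tail=3 count=4
After op 15 (write(12)): arr=[4 15 14 12 10 23] head=5 tail=4 count=5
After op 16 (write(13)): arr=[4 15 14 12 13 23] head=5 tail=5 count=6
After op 17 (write(19)): arr=[4 15 14 12 13 19] head=0 tail=0 count=6

Answer: 0 0 6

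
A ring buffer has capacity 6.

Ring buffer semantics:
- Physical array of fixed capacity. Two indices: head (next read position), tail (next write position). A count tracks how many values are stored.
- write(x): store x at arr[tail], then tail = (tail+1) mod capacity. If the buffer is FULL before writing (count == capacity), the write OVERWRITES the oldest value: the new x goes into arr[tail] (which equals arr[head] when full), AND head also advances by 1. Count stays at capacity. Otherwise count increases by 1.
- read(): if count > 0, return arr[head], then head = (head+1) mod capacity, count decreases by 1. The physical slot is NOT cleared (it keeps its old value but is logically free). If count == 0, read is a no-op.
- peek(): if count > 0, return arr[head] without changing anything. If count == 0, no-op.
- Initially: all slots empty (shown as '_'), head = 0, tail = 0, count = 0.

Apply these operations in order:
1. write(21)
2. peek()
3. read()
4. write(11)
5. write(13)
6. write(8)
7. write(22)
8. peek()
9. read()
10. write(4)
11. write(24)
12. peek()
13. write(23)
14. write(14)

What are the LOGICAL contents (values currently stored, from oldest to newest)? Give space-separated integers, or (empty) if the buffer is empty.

After op 1 (write(21)): arr=[21 _ _ _ _ _] head=0 tail=1 count=1
After op 2 (peek()): arr=[21 _ _ _ _ _] head=0 tail=1 count=1
After op 3 (read()): arr=[21 _ _ _ _ _] head=1 tail=1 count=0
After op 4 (write(11)): arr=[21 11 _ _ _ _] head=1 tail=2 count=1
After op 5 (write(13)): arr=[21 11 13 _ _ _] head=1 tail=3 count=2
After op 6 (write(8)): arr=[21 11 13 8 _ _] head=1 tail=4 count=3
After op 7 (write(22)): arr=[21 11 13 8 22 _] head=1 tail=5 count=4
After op 8 (peek()): arr=[21 11 13 8 22 _] head=1 tail=5 count=4
After op 9 (read()): arr=[21 11 13 8 22 _] head=2 tail=5 count=3
After op 10 (write(4)): arr=[21 11 13 8 22 4] head=2 tail=0 count=4
After op 11 (write(24)): arr=[24 11 13 8 22 4] head=2 tail=1 count=5
After op 12 (peek()): arr=[24 11 13 8 22 4] head=2 tail=1 count=5
After op 13 (write(23)): arr=[24 23 13 8 22 4] head=2 tail=2 count=6
After op 14 (write(14)): arr=[24 23 14 8 22 4] head=3 tail=3 count=6

Answer: 8 22 4 24 23 14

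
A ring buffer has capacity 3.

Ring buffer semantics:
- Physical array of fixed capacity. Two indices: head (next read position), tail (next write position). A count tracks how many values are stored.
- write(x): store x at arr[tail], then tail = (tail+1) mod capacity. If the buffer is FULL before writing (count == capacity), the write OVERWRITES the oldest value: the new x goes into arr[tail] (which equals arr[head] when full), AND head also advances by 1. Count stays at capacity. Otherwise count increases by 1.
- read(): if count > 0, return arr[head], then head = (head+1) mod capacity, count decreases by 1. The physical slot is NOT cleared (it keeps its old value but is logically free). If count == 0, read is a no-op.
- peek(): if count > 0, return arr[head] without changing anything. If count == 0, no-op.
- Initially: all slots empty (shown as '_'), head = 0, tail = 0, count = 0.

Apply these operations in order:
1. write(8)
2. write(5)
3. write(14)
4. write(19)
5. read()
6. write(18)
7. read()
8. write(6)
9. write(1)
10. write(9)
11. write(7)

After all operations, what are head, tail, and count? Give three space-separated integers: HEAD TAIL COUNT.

After op 1 (write(8)): arr=[8 _ _] head=0 tail=1 count=1
After op 2 (write(5)): arr=[8 5 _] head=0 tail=2 count=2
After op 3 (write(14)): arr=[8 5 14] head=0 tail=0 count=3
After op 4 (write(19)): arr=[19 5 14] head=1 tail=1 count=3
After op 5 (read()): arr=[19 5 14] head=2 tail=1 count=2
After op 6 (write(18)): arr=[19 18 14] head=2 tail=2 count=3
After op 7 (read()): arr=[19 18 14] head=0 tail=2 count=2
After op 8 (write(6)): arr=[19 18 6] head=0 tail=0 count=3
After op 9 (write(1)): arr=[1 18 6] head=1 tail=1 count=3
After op 10 (write(9)): arr=[1 9 6] head=2 tail=2 count=3
After op 11 (write(7)): arr=[1 9 7] head=0 tail=0 count=3

Answer: 0 0 3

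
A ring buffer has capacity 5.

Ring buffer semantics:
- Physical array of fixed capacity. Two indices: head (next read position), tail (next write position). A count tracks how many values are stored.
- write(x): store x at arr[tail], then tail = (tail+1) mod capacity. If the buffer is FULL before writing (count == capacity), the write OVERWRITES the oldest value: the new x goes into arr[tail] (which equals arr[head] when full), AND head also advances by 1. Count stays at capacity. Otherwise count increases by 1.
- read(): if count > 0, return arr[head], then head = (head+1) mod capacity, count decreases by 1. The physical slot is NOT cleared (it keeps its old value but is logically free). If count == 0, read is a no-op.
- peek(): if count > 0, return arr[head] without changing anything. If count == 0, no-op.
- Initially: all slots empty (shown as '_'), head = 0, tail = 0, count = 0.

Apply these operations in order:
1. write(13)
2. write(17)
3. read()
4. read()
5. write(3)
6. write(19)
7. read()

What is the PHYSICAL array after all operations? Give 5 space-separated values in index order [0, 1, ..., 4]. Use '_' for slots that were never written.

After op 1 (write(13)): arr=[13 _ _ _ _] head=0 tail=1 count=1
After op 2 (write(17)): arr=[13 17 _ _ _] head=0 tail=2 count=2
After op 3 (read()): arr=[13 17 _ _ _] head=1 tail=2 count=1
After op 4 (read()): arr=[13 17 _ _ _] head=2 tail=2 count=0
After op 5 (write(3)): arr=[13 17 3 _ _] head=2 tail=3 count=1
After op 6 (write(19)): arr=[13 17 3 19 _] head=2 tail=4 count=2
After op 7 (read()): arr=[13 17 3 19 _] head=3 tail=4 count=1

Answer: 13 17 3 19 _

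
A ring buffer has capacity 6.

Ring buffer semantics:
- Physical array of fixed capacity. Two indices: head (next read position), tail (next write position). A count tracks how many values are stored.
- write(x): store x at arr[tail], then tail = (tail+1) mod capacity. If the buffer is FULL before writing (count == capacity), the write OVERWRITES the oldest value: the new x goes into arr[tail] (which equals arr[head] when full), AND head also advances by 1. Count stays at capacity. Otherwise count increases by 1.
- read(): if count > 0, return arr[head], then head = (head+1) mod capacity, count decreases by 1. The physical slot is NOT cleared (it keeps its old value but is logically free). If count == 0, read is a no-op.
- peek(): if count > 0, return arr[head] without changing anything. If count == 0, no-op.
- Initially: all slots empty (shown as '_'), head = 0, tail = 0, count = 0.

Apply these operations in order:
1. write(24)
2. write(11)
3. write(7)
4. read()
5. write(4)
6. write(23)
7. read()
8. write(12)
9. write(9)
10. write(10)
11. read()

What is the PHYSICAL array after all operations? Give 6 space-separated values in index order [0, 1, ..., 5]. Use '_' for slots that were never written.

After op 1 (write(24)): arr=[24 _ _ _ _ _] head=0 tail=1 count=1
After op 2 (write(11)): arr=[24 11 _ _ _ _] head=0 tail=2 count=2
After op 3 (write(7)): arr=[24 11 7 _ _ _] head=0 tail=3 count=3
After op 4 (read()): arr=[24 11 7 _ _ _] head=1 tail=3 count=2
After op 5 (write(4)): arr=[24 11 7 4 _ _] head=1 tail=4 count=3
After op 6 (write(23)): arr=[24 11 7 4 23 _] head=1 tail=5 count=4
After op 7 (read()): arr=[24 11 7 4 23 _] head=2 tail=5 count=3
After op 8 (write(12)): arr=[24 11 7 4 23 12] head=2 tail=0 count=4
After op 9 (write(9)): arr=[9 11 7 4 23 12] head=2 tail=1 count=5
After op 10 (write(10)): arr=[9 10 7 4 23 12] head=2 tail=2 count=6
After op 11 (read()): arr=[9 10 7 4 23 12] head=3 tail=2 count=5

Answer: 9 10 7 4 23 12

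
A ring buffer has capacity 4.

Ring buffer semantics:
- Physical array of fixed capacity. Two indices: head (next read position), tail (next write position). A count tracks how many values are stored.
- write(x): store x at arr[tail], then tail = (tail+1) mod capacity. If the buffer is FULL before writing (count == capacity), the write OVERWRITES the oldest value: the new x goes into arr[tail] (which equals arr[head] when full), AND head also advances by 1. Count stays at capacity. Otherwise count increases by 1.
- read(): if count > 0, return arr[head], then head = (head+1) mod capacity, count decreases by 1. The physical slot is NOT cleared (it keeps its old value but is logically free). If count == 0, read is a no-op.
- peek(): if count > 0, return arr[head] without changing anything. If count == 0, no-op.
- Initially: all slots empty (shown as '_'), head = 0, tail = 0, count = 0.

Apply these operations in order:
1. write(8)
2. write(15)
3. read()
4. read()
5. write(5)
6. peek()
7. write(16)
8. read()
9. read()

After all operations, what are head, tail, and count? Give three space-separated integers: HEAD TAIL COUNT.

Answer: 0 0 0

Derivation:
After op 1 (write(8)): arr=[8 _ _ _] head=0 tail=1 count=1
After op 2 (write(15)): arr=[8 15 _ _] head=0 tail=2 count=2
After op 3 (read()): arr=[8 15 _ _] head=1 tail=2 count=1
After op 4 (read()): arr=[8 15 _ _] head=2 tail=2 count=0
After op 5 (write(5)): arr=[8 15 5 _] head=2 tail=3 count=1
After op 6 (peek()): arr=[8 15 5 _] head=2 tail=3 count=1
After op 7 (write(16)): arr=[8 15 5 16] head=2 tail=0 count=2
After op 8 (read()): arr=[8 15 5 16] head=3 tail=0 count=1
After op 9 (read()): arr=[8 15 5 16] head=0 tail=0 count=0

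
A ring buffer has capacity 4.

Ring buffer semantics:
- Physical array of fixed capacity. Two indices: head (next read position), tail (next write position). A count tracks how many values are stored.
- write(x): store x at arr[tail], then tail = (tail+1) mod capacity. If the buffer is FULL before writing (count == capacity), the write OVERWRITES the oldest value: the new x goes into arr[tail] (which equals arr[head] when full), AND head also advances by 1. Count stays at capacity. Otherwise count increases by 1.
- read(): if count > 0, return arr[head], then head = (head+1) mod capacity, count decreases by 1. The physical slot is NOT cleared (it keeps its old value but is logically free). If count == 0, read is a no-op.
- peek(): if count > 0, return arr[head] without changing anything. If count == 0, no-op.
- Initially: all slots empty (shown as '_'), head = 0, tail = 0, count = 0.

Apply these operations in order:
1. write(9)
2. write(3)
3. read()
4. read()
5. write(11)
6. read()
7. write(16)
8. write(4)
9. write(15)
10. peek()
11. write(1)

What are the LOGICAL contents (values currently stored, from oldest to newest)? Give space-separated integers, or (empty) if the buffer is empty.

Answer: 16 4 15 1

Derivation:
After op 1 (write(9)): arr=[9 _ _ _] head=0 tail=1 count=1
After op 2 (write(3)): arr=[9 3 _ _] head=0 tail=2 count=2
After op 3 (read()): arr=[9 3 _ _] head=1 tail=2 count=1
After op 4 (read()): arr=[9 3 _ _] head=2 tail=2 count=0
After op 5 (write(11)): arr=[9 3 11 _] head=2 tail=3 count=1
After op 6 (read()): arr=[9 3 11 _] head=3 tail=3 count=0
After op 7 (write(16)): arr=[9 3 11 16] head=3 tail=0 count=1
After op 8 (write(4)): arr=[4 3 11 16] head=3 tail=1 count=2
After op 9 (write(15)): arr=[4 15 11 16] head=3 tail=2 count=3
After op 10 (peek()): arr=[4 15 11 16] head=3 tail=2 count=3
After op 11 (write(1)): arr=[4 15 1 16] head=3 tail=3 count=4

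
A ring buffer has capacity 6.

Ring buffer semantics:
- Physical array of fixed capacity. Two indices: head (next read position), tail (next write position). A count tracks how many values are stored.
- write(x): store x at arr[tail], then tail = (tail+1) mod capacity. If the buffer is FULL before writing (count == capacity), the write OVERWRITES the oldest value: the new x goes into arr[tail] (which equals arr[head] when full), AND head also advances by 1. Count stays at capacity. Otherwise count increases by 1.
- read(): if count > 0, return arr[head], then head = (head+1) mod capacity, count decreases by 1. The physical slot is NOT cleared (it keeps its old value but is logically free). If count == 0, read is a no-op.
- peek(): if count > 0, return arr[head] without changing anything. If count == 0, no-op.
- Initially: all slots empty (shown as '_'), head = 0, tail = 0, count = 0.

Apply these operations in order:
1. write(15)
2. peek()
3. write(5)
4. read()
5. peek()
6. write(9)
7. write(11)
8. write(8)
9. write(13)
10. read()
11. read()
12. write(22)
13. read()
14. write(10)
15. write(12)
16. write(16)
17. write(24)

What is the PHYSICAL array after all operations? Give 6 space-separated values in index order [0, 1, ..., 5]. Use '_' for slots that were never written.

After op 1 (write(15)): arr=[15 _ _ _ _ _] head=0 tail=1 count=1
After op 2 (peek()): arr=[15 _ _ _ _ _] head=0 tail=1 count=1
After op 3 (write(5)): arr=[15 5 _ _ _ _] head=0 tail=2 count=2
After op 4 (read()): arr=[15 5 _ _ _ _] head=1 tail=2 count=1
After op 5 (peek()): arr=[15 5 _ _ _ _] head=1 tail=2 count=1
After op 6 (write(9)): arr=[15 5 9 _ _ _] head=1 tail=3 count=2
After op 7 (write(11)): arr=[15 5 9 11 _ _] head=1 tail=4 count=3
After op 8 (write(8)): arr=[15 5 9 11 8 _] head=1 tail=5 count=4
After op 9 (write(13)): arr=[15 5 9 11 8 13] head=1 tail=0 count=5
After op 10 (read()): arr=[15 5 9 11 8 13] head=2 tail=0 count=4
After op 11 (read()): arr=[15 5 9 11 8 13] head=3 tail=0 count=3
After op 12 (write(22)): arr=[22 5 9 11 8 13] head=3 tail=1 count=4
After op 13 (read()): arr=[22 5 9 11 8 13] head=4 tail=1 count=3
After op 14 (write(10)): arr=[22 10 9 11 8 13] head=4 tail=2 count=4
After op 15 (write(12)): arr=[22 10 12 11 8 13] head=4 tail=3 count=5
After op 16 (write(16)): arr=[22 10 12 16 8 13] head=4 tail=4 count=6
After op 17 (write(24)): arr=[22 10 12 16 24 13] head=5 tail=5 count=6

Answer: 22 10 12 16 24 13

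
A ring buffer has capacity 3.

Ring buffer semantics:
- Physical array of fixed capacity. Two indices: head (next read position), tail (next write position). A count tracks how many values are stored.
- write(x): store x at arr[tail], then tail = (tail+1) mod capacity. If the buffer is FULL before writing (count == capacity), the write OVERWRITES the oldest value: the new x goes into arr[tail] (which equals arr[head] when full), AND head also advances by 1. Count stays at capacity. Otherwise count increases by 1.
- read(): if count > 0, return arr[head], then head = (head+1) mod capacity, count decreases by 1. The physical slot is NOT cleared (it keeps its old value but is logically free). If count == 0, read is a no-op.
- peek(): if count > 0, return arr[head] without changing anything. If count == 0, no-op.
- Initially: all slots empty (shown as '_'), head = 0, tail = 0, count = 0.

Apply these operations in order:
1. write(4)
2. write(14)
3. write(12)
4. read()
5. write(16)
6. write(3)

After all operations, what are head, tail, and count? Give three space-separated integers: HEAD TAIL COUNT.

After op 1 (write(4)): arr=[4 _ _] head=0 tail=1 count=1
After op 2 (write(14)): arr=[4 14 _] head=0 tail=2 count=2
After op 3 (write(12)): arr=[4 14 12] head=0 tail=0 count=3
After op 4 (read()): arr=[4 14 12] head=1 tail=0 count=2
After op 5 (write(16)): arr=[16 14 12] head=1 tail=1 count=3
After op 6 (write(3)): arr=[16 3 12] head=2 tail=2 count=3

Answer: 2 2 3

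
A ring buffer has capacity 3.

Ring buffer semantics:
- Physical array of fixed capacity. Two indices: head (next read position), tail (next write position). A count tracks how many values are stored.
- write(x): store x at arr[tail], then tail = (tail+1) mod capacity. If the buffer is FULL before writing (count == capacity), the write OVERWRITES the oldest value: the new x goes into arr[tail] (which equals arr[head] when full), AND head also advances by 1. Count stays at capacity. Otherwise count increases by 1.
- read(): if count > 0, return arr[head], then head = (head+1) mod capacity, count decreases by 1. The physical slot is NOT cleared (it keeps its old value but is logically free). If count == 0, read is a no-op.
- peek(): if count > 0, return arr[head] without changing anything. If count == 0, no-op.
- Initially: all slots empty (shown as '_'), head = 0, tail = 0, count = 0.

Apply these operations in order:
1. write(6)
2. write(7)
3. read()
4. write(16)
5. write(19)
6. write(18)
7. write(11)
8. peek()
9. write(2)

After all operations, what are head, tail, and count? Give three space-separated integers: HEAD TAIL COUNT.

Answer: 1 1 3

Derivation:
After op 1 (write(6)): arr=[6 _ _] head=0 tail=1 count=1
After op 2 (write(7)): arr=[6 7 _] head=0 tail=2 count=2
After op 3 (read()): arr=[6 7 _] head=1 tail=2 count=1
After op 4 (write(16)): arr=[6 7 16] head=1 tail=0 count=2
After op 5 (write(19)): arr=[19 7 16] head=1 tail=1 count=3
After op 6 (write(18)): arr=[19 18 16] head=2 tail=2 count=3
After op 7 (write(11)): arr=[19 18 11] head=0 tail=0 count=3
After op 8 (peek()): arr=[19 18 11] head=0 tail=0 count=3
After op 9 (write(2)): arr=[2 18 11] head=1 tail=1 count=3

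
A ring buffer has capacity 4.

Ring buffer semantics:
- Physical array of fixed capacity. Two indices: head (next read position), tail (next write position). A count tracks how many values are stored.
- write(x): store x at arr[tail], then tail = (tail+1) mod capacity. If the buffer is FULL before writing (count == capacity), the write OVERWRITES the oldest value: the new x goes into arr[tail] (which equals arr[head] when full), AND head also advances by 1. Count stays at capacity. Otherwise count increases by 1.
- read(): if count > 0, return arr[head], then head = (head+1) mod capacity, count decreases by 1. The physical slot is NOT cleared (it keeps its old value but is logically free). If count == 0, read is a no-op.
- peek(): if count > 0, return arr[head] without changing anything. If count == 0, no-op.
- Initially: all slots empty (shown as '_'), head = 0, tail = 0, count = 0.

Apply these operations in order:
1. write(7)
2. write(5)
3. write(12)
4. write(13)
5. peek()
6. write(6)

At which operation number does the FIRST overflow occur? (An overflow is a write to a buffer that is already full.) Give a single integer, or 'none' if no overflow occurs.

Answer: 6

Derivation:
After op 1 (write(7)): arr=[7 _ _ _] head=0 tail=1 count=1
After op 2 (write(5)): arr=[7 5 _ _] head=0 tail=2 count=2
After op 3 (write(12)): arr=[7 5 12 _] head=0 tail=3 count=3
After op 4 (write(13)): arr=[7 5 12 13] head=0 tail=0 count=4
After op 5 (peek()): arr=[7 5 12 13] head=0 tail=0 count=4
After op 6 (write(6)): arr=[6 5 12 13] head=1 tail=1 count=4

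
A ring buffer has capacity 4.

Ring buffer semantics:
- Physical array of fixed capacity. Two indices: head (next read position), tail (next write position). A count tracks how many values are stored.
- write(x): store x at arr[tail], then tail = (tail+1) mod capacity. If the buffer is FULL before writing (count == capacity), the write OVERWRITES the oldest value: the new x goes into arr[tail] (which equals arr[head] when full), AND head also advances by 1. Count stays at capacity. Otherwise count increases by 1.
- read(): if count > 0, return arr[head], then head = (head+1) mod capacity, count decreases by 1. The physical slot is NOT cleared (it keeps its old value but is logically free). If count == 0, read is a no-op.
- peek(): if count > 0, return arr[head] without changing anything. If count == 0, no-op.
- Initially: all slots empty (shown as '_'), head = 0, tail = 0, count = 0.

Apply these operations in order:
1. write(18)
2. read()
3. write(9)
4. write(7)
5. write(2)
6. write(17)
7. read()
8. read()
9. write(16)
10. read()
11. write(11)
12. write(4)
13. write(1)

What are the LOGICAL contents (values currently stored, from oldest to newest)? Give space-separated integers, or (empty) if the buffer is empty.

After op 1 (write(18)): arr=[18 _ _ _] head=0 tail=1 count=1
After op 2 (read()): arr=[18 _ _ _] head=1 tail=1 count=0
After op 3 (write(9)): arr=[18 9 _ _] head=1 tail=2 count=1
After op 4 (write(7)): arr=[18 9 7 _] head=1 tail=3 count=2
After op 5 (write(2)): arr=[18 9 7 2] head=1 tail=0 count=3
After op 6 (write(17)): arr=[17 9 7 2] head=1 tail=1 count=4
After op 7 (read()): arr=[17 9 7 2] head=2 tail=1 count=3
After op 8 (read()): arr=[17 9 7 2] head=3 tail=1 count=2
After op 9 (write(16)): arr=[17 16 7 2] head=3 tail=2 count=3
After op 10 (read()): arr=[17 16 7 2] head=0 tail=2 count=2
After op 11 (write(11)): arr=[17 16 11 2] head=0 tail=3 count=3
After op 12 (write(4)): arr=[17 16 11 4] head=0 tail=0 count=4
After op 13 (write(1)): arr=[1 16 11 4] head=1 tail=1 count=4

Answer: 16 11 4 1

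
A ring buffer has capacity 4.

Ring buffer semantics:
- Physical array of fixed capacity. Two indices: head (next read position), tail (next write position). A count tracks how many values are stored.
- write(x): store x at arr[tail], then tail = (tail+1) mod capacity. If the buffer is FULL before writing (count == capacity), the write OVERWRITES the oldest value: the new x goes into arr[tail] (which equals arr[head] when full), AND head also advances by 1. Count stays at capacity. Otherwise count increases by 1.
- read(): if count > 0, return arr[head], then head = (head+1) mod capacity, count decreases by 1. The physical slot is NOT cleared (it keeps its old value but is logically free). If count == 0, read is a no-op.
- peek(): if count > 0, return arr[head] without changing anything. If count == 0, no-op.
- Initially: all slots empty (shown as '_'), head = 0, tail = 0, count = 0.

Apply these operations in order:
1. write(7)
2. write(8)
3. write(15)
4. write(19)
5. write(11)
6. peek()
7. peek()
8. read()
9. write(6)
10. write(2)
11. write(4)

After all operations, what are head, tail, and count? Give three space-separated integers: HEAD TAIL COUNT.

After op 1 (write(7)): arr=[7 _ _ _] head=0 tail=1 count=1
After op 2 (write(8)): arr=[7 8 _ _] head=0 tail=2 count=2
After op 3 (write(15)): arr=[7 8 15 _] head=0 tail=3 count=3
After op 4 (write(19)): arr=[7 8 15 19] head=0 tail=0 count=4
After op 5 (write(11)): arr=[11 8 15 19] head=1 tail=1 count=4
After op 6 (peek()): arr=[11 8 15 19] head=1 tail=1 count=4
After op 7 (peek()): arr=[11 8 15 19] head=1 tail=1 count=4
After op 8 (read()): arr=[11 8 15 19] head=2 tail=1 count=3
After op 9 (write(6)): arr=[11 6 15 19] head=2 tail=2 count=4
After op 10 (write(2)): arr=[11 6 2 19] head=3 tail=3 count=4
After op 11 (write(4)): arr=[11 6 2 4] head=0 tail=0 count=4

Answer: 0 0 4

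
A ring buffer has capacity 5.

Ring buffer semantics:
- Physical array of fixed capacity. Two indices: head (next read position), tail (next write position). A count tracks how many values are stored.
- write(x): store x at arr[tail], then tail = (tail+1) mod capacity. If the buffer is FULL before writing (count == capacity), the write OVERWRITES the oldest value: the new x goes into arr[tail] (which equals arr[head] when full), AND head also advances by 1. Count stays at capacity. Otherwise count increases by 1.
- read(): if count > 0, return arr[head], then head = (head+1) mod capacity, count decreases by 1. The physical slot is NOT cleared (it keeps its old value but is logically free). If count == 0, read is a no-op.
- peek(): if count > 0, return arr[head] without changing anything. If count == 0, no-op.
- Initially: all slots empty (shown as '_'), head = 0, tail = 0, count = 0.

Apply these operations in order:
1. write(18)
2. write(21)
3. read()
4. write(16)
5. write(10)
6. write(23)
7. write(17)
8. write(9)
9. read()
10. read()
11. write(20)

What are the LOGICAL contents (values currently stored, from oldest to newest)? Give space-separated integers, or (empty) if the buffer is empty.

After op 1 (write(18)): arr=[18 _ _ _ _] head=0 tail=1 count=1
After op 2 (write(21)): arr=[18 21 _ _ _] head=0 tail=2 count=2
After op 3 (read()): arr=[18 21 _ _ _] head=1 tail=2 count=1
After op 4 (write(16)): arr=[18 21 16 _ _] head=1 tail=3 count=2
After op 5 (write(10)): arr=[18 21 16 10 _] head=1 tail=4 count=3
After op 6 (write(23)): arr=[18 21 16 10 23] head=1 tail=0 count=4
After op 7 (write(17)): arr=[17 21 16 10 23] head=1 tail=1 count=5
After op 8 (write(9)): arr=[17 9 16 10 23] head=2 tail=2 count=5
After op 9 (read()): arr=[17 9 16 10 23] head=3 tail=2 count=4
After op 10 (read()): arr=[17 9 16 10 23] head=4 tail=2 count=3
After op 11 (write(20)): arr=[17 9 20 10 23] head=4 tail=3 count=4

Answer: 23 17 9 20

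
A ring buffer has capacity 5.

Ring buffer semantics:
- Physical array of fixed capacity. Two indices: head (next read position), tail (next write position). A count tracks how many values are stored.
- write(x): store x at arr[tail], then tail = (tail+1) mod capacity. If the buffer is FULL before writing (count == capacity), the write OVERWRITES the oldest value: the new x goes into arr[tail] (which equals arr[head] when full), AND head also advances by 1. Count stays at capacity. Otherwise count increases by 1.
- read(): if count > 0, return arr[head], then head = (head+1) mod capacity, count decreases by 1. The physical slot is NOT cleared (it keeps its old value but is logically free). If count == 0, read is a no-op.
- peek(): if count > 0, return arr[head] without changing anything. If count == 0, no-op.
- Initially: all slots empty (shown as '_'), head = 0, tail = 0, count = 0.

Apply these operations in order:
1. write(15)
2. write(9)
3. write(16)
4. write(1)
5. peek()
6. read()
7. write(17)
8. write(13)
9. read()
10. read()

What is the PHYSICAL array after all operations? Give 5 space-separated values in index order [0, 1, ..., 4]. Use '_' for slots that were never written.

After op 1 (write(15)): arr=[15 _ _ _ _] head=0 tail=1 count=1
After op 2 (write(9)): arr=[15 9 _ _ _] head=0 tail=2 count=2
After op 3 (write(16)): arr=[15 9 16 _ _] head=0 tail=3 count=3
After op 4 (write(1)): arr=[15 9 16 1 _] head=0 tail=4 count=4
After op 5 (peek()): arr=[15 9 16 1 _] head=0 tail=4 count=4
After op 6 (read()): arr=[15 9 16 1 _] head=1 tail=4 count=3
After op 7 (write(17)): arr=[15 9 16 1 17] head=1 tail=0 count=4
After op 8 (write(13)): arr=[13 9 16 1 17] head=1 tail=1 count=5
After op 9 (read()): arr=[13 9 16 1 17] head=2 tail=1 count=4
After op 10 (read()): arr=[13 9 16 1 17] head=3 tail=1 count=3

Answer: 13 9 16 1 17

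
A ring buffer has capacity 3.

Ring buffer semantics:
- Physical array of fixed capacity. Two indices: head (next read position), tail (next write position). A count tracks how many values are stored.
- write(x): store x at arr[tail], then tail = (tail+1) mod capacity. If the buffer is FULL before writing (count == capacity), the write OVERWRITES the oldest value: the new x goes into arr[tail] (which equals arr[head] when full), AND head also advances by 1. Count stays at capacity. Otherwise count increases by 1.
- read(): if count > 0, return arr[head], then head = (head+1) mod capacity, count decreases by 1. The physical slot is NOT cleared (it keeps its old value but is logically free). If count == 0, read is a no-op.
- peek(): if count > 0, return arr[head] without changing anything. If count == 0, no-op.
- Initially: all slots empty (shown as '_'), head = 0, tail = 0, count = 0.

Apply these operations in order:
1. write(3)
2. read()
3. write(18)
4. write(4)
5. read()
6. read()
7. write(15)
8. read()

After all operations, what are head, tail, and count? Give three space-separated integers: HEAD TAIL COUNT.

Answer: 1 1 0

Derivation:
After op 1 (write(3)): arr=[3 _ _] head=0 tail=1 count=1
After op 2 (read()): arr=[3 _ _] head=1 tail=1 count=0
After op 3 (write(18)): arr=[3 18 _] head=1 tail=2 count=1
After op 4 (write(4)): arr=[3 18 4] head=1 tail=0 count=2
After op 5 (read()): arr=[3 18 4] head=2 tail=0 count=1
After op 6 (read()): arr=[3 18 4] head=0 tail=0 count=0
After op 7 (write(15)): arr=[15 18 4] head=0 tail=1 count=1
After op 8 (read()): arr=[15 18 4] head=1 tail=1 count=0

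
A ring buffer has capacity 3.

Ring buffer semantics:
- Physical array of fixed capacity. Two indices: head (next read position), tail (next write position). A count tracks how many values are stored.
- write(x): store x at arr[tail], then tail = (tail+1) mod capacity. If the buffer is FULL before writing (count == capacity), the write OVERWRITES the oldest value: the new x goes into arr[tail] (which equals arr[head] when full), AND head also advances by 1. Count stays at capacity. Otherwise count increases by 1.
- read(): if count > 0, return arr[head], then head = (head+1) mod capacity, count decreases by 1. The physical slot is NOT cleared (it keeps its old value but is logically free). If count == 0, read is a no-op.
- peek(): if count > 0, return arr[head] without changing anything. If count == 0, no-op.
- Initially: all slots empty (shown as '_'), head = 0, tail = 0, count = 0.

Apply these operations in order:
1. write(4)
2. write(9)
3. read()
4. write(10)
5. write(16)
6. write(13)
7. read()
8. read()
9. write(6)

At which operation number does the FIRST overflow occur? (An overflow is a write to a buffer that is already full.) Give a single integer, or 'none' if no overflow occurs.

Answer: 6

Derivation:
After op 1 (write(4)): arr=[4 _ _] head=0 tail=1 count=1
After op 2 (write(9)): arr=[4 9 _] head=0 tail=2 count=2
After op 3 (read()): arr=[4 9 _] head=1 tail=2 count=1
After op 4 (write(10)): arr=[4 9 10] head=1 tail=0 count=2
After op 5 (write(16)): arr=[16 9 10] head=1 tail=1 count=3
After op 6 (write(13)): arr=[16 13 10] head=2 tail=2 count=3
After op 7 (read()): arr=[16 13 10] head=0 tail=2 count=2
After op 8 (read()): arr=[16 13 10] head=1 tail=2 count=1
After op 9 (write(6)): arr=[16 13 6] head=1 tail=0 count=2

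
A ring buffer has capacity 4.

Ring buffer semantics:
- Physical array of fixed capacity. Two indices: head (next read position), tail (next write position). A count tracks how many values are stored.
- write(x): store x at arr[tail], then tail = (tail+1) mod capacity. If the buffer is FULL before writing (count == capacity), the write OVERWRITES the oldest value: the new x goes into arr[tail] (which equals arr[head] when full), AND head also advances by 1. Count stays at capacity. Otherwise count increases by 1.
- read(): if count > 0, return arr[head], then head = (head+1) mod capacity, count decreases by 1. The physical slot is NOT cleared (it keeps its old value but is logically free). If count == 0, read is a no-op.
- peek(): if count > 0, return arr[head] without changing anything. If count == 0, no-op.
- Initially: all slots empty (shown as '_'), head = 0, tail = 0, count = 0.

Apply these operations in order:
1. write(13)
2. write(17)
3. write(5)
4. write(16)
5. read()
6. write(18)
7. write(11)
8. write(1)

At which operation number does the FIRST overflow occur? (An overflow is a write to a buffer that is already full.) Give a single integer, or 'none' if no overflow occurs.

Answer: 7

Derivation:
After op 1 (write(13)): arr=[13 _ _ _] head=0 tail=1 count=1
After op 2 (write(17)): arr=[13 17 _ _] head=0 tail=2 count=2
After op 3 (write(5)): arr=[13 17 5 _] head=0 tail=3 count=3
After op 4 (write(16)): arr=[13 17 5 16] head=0 tail=0 count=4
After op 5 (read()): arr=[13 17 5 16] head=1 tail=0 count=3
After op 6 (write(18)): arr=[18 17 5 16] head=1 tail=1 count=4
After op 7 (write(11)): arr=[18 11 5 16] head=2 tail=2 count=4
After op 8 (write(1)): arr=[18 11 1 16] head=3 tail=3 count=4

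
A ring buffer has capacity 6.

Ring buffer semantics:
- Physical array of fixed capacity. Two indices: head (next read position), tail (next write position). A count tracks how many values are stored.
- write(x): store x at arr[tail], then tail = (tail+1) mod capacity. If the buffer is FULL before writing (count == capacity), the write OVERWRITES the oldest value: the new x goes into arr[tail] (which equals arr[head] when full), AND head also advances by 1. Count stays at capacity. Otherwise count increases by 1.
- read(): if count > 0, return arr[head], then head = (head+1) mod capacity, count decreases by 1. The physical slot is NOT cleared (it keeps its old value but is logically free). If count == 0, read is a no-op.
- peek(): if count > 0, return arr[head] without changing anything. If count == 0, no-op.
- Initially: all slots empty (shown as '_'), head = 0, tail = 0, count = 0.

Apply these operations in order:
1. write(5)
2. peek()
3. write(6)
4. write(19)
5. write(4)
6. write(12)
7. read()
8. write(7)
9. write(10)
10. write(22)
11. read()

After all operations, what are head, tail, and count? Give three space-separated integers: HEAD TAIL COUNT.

After op 1 (write(5)): arr=[5 _ _ _ _ _] head=0 tail=1 count=1
After op 2 (peek()): arr=[5 _ _ _ _ _] head=0 tail=1 count=1
After op 3 (write(6)): arr=[5 6 _ _ _ _] head=0 tail=2 count=2
After op 4 (write(19)): arr=[5 6 19 _ _ _] head=0 tail=3 count=3
After op 5 (write(4)): arr=[5 6 19 4 _ _] head=0 tail=4 count=4
After op 6 (write(12)): arr=[5 6 19 4 12 _] head=0 tail=5 count=5
After op 7 (read()): arr=[5 6 19 4 12 _] head=1 tail=5 count=4
After op 8 (write(7)): arr=[5 6 19 4 12 7] head=1 tail=0 count=5
After op 9 (write(10)): arr=[10 6 19 4 12 7] head=1 tail=1 count=6
After op 10 (write(22)): arr=[10 22 19 4 12 7] head=2 tail=2 count=6
After op 11 (read()): arr=[10 22 19 4 12 7] head=3 tail=2 count=5

Answer: 3 2 5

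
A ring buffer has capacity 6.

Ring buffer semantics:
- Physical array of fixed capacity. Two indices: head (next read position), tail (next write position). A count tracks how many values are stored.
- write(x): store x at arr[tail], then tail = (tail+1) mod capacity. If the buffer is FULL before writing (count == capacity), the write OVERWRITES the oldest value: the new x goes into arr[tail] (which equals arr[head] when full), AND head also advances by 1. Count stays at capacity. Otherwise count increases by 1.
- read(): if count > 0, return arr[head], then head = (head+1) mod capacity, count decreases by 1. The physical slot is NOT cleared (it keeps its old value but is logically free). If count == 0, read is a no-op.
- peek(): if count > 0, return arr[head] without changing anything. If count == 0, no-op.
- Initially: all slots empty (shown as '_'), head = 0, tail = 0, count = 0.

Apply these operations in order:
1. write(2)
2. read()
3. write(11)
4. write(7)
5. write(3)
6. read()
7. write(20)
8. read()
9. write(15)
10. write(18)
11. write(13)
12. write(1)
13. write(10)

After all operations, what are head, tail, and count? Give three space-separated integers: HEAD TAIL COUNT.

After op 1 (write(2)): arr=[2 _ _ _ _ _] head=0 tail=1 count=1
After op 2 (read()): arr=[2 _ _ _ _ _] head=1 tail=1 count=0
After op 3 (write(11)): arr=[2 11 _ _ _ _] head=1 tail=2 count=1
After op 4 (write(7)): arr=[2 11 7 _ _ _] head=1 tail=3 count=2
After op 5 (write(3)): arr=[2 11 7 3 _ _] head=1 tail=4 count=3
After op 6 (read()): arr=[2 11 7 3 _ _] head=2 tail=4 count=2
After op 7 (write(20)): arr=[2 11 7 3 20 _] head=2 tail=5 count=3
After op 8 (read()): arr=[2 11 7 3 20 _] head=3 tail=5 count=2
After op 9 (write(15)): arr=[2 11 7 3 20 15] head=3 tail=0 count=3
After op 10 (write(18)): arr=[18 11 7 3 20 15] head=3 tail=1 count=4
After op 11 (write(13)): arr=[18 13 7 3 20 15] head=3 tail=2 count=5
After op 12 (write(1)): arr=[18 13 1 3 20 15] head=3 tail=3 count=6
After op 13 (write(10)): arr=[18 13 1 10 20 15] head=4 tail=4 count=6

Answer: 4 4 6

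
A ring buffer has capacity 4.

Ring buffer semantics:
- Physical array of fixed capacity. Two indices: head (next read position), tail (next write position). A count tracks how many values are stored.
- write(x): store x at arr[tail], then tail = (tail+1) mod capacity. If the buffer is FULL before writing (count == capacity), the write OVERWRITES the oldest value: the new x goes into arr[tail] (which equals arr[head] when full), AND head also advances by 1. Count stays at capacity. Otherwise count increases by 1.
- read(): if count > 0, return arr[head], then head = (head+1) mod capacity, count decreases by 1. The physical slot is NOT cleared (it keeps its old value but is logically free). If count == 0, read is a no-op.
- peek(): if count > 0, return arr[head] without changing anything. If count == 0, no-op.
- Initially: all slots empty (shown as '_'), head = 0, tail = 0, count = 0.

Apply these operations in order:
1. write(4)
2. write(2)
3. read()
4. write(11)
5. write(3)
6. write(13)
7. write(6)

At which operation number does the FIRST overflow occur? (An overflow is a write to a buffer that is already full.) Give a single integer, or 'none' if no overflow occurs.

Answer: 7

Derivation:
After op 1 (write(4)): arr=[4 _ _ _] head=0 tail=1 count=1
After op 2 (write(2)): arr=[4 2 _ _] head=0 tail=2 count=2
After op 3 (read()): arr=[4 2 _ _] head=1 tail=2 count=1
After op 4 (write(11)): arr=[4 2 11 _] head=1 tail=3 count=2
After op 5 (write(3)): arr=[4 2 11 3] head=1 tail=0 count=3
After op 6 (write(13)): arr=[13 2 11 3] head=1 tail=1 count=4
After op 7 (write(6)): arr=[13 6 11 3] head=2 tail=2 count=4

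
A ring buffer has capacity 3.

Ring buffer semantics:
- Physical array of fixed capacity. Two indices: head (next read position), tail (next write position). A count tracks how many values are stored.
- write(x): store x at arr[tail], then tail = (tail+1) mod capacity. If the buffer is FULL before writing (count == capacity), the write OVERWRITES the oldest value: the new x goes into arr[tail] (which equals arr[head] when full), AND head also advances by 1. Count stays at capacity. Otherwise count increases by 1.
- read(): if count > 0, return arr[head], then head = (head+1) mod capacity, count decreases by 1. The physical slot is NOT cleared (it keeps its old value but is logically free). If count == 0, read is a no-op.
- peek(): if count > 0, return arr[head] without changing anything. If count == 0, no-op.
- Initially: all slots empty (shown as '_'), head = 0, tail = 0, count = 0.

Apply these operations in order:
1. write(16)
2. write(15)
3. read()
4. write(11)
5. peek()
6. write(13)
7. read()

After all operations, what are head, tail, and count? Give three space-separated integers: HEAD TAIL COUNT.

After op 1 (write(16)): arr=[16 _ _] head=0 tail=1 count=1
After op 2 (write(15)): arr=[16 15 _] head=0 tail=2 count=2
After op 3 (read()): arr=[16 15 _] head=1 tail=2 count=1
After op 4 (write(11)): arr=[16 15 11] head=1 tail=0 count=2
After op 5 (peek()): arr=[16 15 11] head=1 tail=0 count=2
After op 6 (write(13)): arr=[13 15 11] head=1 tail=1 count=3
After op 7 (read()): arr=[13 15 11] head=2 tail=1 count=2

Answer: 2 1 2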